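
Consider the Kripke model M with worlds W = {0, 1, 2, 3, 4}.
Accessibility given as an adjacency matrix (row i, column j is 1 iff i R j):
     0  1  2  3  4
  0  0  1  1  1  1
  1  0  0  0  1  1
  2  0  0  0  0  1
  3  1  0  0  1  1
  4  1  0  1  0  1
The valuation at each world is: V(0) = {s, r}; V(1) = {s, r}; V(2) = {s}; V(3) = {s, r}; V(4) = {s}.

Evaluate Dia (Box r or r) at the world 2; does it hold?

At 2: Dia (Box r or r) requires Box r or r at some successor in {4}.
  At 4: Box r or r is false.
So Dia (Box r or r) is false at 2.

No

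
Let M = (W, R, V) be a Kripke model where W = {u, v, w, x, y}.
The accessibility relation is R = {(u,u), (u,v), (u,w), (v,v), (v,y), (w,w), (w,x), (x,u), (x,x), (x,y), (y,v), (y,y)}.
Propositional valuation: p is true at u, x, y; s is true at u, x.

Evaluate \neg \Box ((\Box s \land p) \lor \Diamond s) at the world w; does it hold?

At w: \Box ((\Box s \land p) \lor \Diamond s) is true, so \neg \Box ((\Box s \land p) \lor \Diamond s) is false.
  At w: \Box ((\Box s \land p) \lor \Diamond s) requires (\Box s \land p) \lor \Diamond s at every successor {w, x}.
      At w: \Box s \land p is false, \Diamond s is true, so (\Box s \land p) \lor \Diamond s is true.
      At x: \Box s \land p is false, \Diamond s is true, so (\Box s \land p) \lor \Diamond s is true.
  So \Box ((\Box s \land p) \lor \Diamond s) is true at w.

No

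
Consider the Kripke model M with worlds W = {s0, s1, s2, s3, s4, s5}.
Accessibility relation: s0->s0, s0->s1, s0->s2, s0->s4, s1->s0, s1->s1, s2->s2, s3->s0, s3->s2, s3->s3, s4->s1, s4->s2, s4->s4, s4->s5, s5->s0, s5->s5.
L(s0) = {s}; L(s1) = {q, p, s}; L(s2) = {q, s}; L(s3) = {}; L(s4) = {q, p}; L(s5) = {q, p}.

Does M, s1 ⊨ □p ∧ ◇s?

At s1: □p is false, ◇s is true, so □p ∧ ◇s is false.
  At s1: □p requires p at every successor {s0, s1}.
    p fails at s0, so □p is false at s1.
  At s1: ◇s requires s at some successor in {s0, s1}.
    s holds at s0, so ◇s is true at s1.

No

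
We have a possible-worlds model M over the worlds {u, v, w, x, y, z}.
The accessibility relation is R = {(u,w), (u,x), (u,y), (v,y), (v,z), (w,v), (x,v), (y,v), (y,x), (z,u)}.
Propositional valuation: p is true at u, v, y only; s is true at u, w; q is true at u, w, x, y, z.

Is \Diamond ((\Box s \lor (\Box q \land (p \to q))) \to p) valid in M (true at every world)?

Yes

Let φ = \Diamond ((\Box s \lor (\Box q \land (p \to q))) \to p). Evaluate φ at each world:
  u (successors {w, x, y}): φ is true.
  v (successors {y, z}): φ is true.
  w (successors {v}): φ is true.
  x (successors {v}): φ is true.
  y (successors {v, x}): φ is true.
  z (successors {u}): φ is true.
For instance, at u:
  At u: \Diamond ((\Box s \lor (\Box q \land (p \to q))) \to p) requires (\Box s \lor (\Box q \land (p \to q))) \to p at some successor in {w, x, y}.
    (\Box s \lor (\Box q \land (p \to q))) \to p holds at w, so \Diamond ((\Box s \lor (\Box q \land (p \to q))) \to p) is true at u.
      At w: \Box s \lor (\Box q \land (p \to q)) is false, p is false, so (\Box s \lor (\Box q \land (p \to q))) \to p is true.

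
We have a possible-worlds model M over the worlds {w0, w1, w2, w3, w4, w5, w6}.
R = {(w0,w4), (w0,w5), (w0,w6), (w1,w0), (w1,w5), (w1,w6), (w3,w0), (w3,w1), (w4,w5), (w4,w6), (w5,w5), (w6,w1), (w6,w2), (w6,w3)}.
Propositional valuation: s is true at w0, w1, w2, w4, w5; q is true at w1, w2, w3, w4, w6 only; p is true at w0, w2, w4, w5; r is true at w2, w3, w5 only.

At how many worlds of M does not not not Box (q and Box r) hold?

6

Let φ = not not not Box (q and Box r). Evaluate φ at each world:
  w0 (successors {w4, w5, w6}): φ is true.
  w1 (successors {w0, w5, w6}): φ is true.
  w2 (successors ∅): φ is false.
  w3 (successors {w0, w1}): φ is true.
  w4 (successors {w5, w6}): φ is true.
  w5 (successors {w5}): φ is true.
  w6 (successors {w1, w2, w3}): φ is true.
For instance, at w0:
  At w0: not not Box (q and Box r) is false, so not not not Box (q and Box r) is true.
    At w0: not Box (q and Box r) is true, so not not Box (q and Box r) is false.
      At w0: Box (q and Box r) is false, so not Box (q and Box r) is true.
Satisfying worlds: {w0, w1, w3, w4, w5, w6}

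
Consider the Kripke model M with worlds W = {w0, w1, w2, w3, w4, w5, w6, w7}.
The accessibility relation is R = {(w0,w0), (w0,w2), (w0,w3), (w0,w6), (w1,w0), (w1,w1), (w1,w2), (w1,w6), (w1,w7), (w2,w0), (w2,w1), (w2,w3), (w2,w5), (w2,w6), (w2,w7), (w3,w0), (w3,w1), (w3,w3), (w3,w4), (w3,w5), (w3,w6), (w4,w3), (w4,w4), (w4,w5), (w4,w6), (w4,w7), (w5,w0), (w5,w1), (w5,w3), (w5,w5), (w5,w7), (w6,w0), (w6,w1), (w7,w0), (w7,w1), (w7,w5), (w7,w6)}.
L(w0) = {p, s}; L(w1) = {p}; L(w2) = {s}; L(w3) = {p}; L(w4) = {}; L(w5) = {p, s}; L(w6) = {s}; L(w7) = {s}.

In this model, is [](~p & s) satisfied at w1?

At w1: [](~p & s) requires ~p & s at every successor {w0, w1, w2, w6, w7}.
  ~p & s fails at w0, so [](~p & s) is false at w1.

No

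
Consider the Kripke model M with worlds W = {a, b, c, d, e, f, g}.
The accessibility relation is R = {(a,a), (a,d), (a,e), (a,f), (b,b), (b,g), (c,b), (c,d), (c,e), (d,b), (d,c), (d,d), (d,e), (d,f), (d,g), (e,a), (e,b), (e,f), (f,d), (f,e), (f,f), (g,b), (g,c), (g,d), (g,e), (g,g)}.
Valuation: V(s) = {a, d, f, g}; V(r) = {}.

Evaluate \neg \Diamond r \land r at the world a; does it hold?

Recall that \Diamond ψ holds at a world iff ψ holds at some accessible world.
At a: \neg \Diamond r is true, r is false, so \neg \Diamond r \land r is false.
  At a: \Diamond r is false, so \neg \Diamond r is true.
    At a: \Diamond r requires r at some successor in {a, d, e, f}.
      At a: r is false.
      At d: r is false.
      At e: r is false.
      At f: r is false.
    So \Diamond r is false at a.

No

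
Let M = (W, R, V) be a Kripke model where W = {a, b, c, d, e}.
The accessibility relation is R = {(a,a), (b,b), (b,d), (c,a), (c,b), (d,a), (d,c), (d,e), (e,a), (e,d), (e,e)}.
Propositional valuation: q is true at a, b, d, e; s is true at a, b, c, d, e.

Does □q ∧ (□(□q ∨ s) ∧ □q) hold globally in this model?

No

Let φ = □q ∧ (□(□q ∨ s) ∧ □q). Evaluate φ at each world:
  a (successors {a}): φ is true.
  b (successors {b, d}): φ is true.
  c (successors {a, b}): φ is true.
  d (successors {a, c, e}): φ is false.
  e (successors {a, d, e}): φ is true.
Detail at d (counterexample):
  At d: □q is false, □(□q ∨ s) ∧ □q is false, so □q ∧ (□(□q ∨ s) ∧ □q) is false.
    At d: □q requires q at every successor {a, c, e}.
      q fails at c, so □q is false at d.
    At d: □(□q ∨ s) is true, □q is false, so □(□q ∨ s) ∧ □q is false.
      At d: □(□q ∨ s) requires □q ∨ s at every successor {a, c, e}.
        At a: □q ∨ s is true.
        At c: □q ∨ s is true.
        At e: □q ∨ s is true.
      So □(□q ∨ s) is true at d.
      At d: □q requires q at every successor {a, c, e}.
        q fails at c, so □q is false at d.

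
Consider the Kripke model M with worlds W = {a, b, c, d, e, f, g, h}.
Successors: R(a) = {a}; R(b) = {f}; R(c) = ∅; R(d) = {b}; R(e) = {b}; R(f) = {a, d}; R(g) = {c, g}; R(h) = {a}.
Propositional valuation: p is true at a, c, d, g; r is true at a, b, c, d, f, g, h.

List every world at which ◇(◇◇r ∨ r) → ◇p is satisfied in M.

Let φ = ◇(◇◇r ∨ r) → ◇p. Evaluate φ at each world:
  a (successors {a}): φ is true.
  b (successors {f}): φ is false.
  c (successors ∅): φ is true.
  d (successors {b}): φ is false.
  e (successors {b}): φ is false.
  f (successors {a, d}): φ is true.
  g (successors {c, g}): φ is true.
  h (successors {a}): φ is true.
For instance, at b:
  At b: ◇(◇◇r ∨ r) is true, ◇p is false, so ◇(◇◇r ∨ r) → ◇p is false.
    At b: ◇(◇◇r ∨ r) requires ◇◇r ∨ r at some successor in {f}.
      ◇◇r ∨ r holds at f, so ◇(◇◇r ∨ r) is true at b.
    At b: ◇p requires p at some successor in {f}.
      At f: p is false.
    So ◇p is false at b.
Satisfying worlds: {a, c, f, g, h}

a, c, f, g, h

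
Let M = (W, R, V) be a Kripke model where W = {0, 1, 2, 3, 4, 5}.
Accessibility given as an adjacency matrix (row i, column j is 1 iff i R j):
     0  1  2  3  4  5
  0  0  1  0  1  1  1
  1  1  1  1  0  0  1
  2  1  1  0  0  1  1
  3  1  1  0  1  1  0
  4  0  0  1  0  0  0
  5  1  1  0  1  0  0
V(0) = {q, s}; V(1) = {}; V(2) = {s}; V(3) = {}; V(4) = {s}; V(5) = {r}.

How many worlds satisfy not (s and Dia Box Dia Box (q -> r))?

4

Recall that Box ψ holds at a world iff ψ holds at every accessible world, and Dia ψ holds iff ψ holds at some accessible world.
Let φ = not (s and Dia Box Dia Box (q -> r)). Evaluate φ at each world:
  0 (successors {1, 3, 4, 5}): φ is false.
  1 (successors {0, 1, 2, 5}): φ is true.
  2 (successors {0, 1, 4, 5}): φ is false.
  3 (successors {0, 1, 3, 4}): φ is true.
  4 (successors {2}): φ is true.
  5 (successors {0, 1, 3}): φ is true.
For instance, at 1:
  At 1: s and Dia Box Dia Box (q -> r) is false, so not (s and Dia Box Dia Box (q -> r)) is true.
    At 1: s is false, Dia Box Dia Box (q -> r) is true, so s and Dia Box Dia Box (q -> r) is false.
      At 1: Dia Box Dia Box (q -> r) requires Box Dia Box (q -> r) at some successor in {0, 1, 2, 5}.
        Box Dia Box (q -> r) holds at 1, so Dia Box Dia Box (q -> r) is true at 1.
Satisfying worlds: {1, 3, 4, 5}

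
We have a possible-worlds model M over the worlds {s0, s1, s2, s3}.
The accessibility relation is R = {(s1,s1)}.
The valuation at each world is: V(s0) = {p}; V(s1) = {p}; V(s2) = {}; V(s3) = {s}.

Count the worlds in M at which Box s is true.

Recall that Box ψ holds at a world iff ψ holds at every accessible world, and Dia ψ holds iff ψ holds at some accessible world.
Let φ = Box s. Evaluate φ at each world:
  s0 (successors ∅): φ is true.
  s1 (successors {s1}): φ is false.
  s2 (successors ∅): φ is true.
  s3 (successors ∅): φ is true.
For instance, at s1:
  At s1: Box s requires s at every successor {s1}.
    s fails at s1, so Box s is false at s1.
Satisfying worlds: {s0, s2, s3}

3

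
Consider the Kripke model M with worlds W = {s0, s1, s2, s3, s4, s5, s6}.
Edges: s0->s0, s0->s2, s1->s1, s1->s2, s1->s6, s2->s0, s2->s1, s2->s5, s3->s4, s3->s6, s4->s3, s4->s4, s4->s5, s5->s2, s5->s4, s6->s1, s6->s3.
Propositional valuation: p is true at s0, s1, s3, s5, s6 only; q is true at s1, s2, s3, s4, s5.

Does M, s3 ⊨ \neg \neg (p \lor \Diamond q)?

Yes

At s3: \neg (p \lor \Diamond q) is false, so \neg \neg (p \lor \Diamond q) is true.
  At s3: p \lor \Diamond q is true, so \neg (p \lor \Diamond q) is false.
    At s3: p is true, \Diamond q is true, so p \lor \Diamond q is true.
      At s3: \Diamond q requires q at some successor in {s4, s6}.
        q holds at s4, so \Diamond q is true at s3.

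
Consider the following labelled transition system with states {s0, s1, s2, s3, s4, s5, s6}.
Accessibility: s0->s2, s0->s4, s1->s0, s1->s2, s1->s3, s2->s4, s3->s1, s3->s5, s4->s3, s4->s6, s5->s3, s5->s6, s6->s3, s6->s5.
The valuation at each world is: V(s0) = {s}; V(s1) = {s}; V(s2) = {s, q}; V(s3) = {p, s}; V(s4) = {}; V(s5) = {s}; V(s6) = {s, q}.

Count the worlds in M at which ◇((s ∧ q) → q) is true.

7

Let φ = ◇((s ∧ q) → q). Evaluate φ at each world:
  s0 (successors {s2, s4}): φ is true.
  s1 (successors {s0, s2, s3}): φ is true.
  s2 (successors {s4}): φ is true.
  s3 (successors {s1, s5}): φ is true.
  s4 (successors {s3, s6}): φ is true.
  s5 (successors {s3, s6}): φ is true.
  s6 (successors {s3, s5}): φ is true.
For instance, at s0:
  At s0: ◇((s ∧ q) → q) requires (s ∧ q) → q at some successor in {s2, s4}.
    (s ∧ q) → q holds at s2, so ◇((s ∧ q) → q) is true at s0.
Satisfying worlds: {s0, s1, s2, s3, s4, s5, s6}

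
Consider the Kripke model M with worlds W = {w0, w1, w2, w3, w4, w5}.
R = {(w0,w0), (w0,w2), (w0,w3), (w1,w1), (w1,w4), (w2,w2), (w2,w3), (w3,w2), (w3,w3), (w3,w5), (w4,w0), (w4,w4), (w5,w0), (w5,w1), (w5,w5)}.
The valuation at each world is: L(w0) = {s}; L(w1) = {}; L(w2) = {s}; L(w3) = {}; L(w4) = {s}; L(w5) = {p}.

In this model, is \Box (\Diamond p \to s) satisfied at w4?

At w4: \Box (\Diamond p \to s) requires \Diamond p \to s at every successor {w0, w4}.
    At w0: \Diamond p is false, s is true, so \Diamond p \to s is true.
      At w0: \Diamond p requires p at some successor in {w0, w2, w3}.
        At w0: p is false.
        At w2: p is false.
        At w3: p is false.
      So \Diamond p is false at w0.
    At w4: \Diamond p is false, s is true, so \Diamond p \to s is true.
      At w4: \Diamond p requires p at some successor in {w0, w4}.
        At w0: p is false.
        At w4: p is false.
      So \Diamond p is false at w4.
So \Box (\Diamond p \to s) is true at w4.

Yes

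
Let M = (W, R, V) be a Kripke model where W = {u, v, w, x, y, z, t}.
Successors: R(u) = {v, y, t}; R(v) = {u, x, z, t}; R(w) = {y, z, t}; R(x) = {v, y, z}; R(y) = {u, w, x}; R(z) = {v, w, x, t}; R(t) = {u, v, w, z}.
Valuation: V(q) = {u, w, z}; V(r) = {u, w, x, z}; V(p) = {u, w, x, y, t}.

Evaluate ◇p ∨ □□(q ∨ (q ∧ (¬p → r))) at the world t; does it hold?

Yes

Recall that □ψ holds at a world iff ψ holds at every accessible world, and ◇ψ holds iff ψ holds at some accessible world.
At t: ◇p is true, □□(q ∨ (q ∧ (¬p → r))) is false, so ◇p ∨ □□(q ∨ (q ∧ (¬p → r))) is true.
  At t: ◇p requires p at some successor in {u, v, w, z}.
    p holds at u, so ◇p is true at t.
  At t: □□(q ∨ (q ∧ (¬p → r))) requires □(q ∨ (q ∧ (¬p → r))) at every successor {u, v, w, z}.
    □(q ∨ (q ∧ (¬p → r))) fails at u, so □□(q ∨ (q ∧ (¬p → r))) is false at t.
      At u: □(q ∨ (q ∧ (¬p → r))) requires q ∨ (q ∧ (¬p → r)) at every successor {v, y, t}.
        q ∨ (q ∧ (¬p → r)) fails at v, so □(q ∨ (q ∧ (¬p → r))) is false at u.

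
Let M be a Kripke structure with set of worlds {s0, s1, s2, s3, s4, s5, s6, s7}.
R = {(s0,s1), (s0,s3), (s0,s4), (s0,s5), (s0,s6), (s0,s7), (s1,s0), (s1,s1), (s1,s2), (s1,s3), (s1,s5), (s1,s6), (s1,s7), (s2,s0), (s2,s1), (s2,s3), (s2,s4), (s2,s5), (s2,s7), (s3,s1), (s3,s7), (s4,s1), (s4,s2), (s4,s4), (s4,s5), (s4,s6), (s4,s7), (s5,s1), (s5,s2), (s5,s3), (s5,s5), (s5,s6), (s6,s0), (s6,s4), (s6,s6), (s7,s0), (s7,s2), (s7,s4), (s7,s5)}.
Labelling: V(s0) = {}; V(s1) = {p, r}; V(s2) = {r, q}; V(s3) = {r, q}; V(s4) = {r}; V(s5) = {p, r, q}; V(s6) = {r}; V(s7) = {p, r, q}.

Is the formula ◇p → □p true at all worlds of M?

Let φ = ◇p → □p. Evaluate φ at each world:
  s0 (successors {s1, s3, s4, s5, s6, s7}): φ is false.
  s1 (successors {s0, s1, s2, s3, s5, s6, s7}): φ is false.
  s2 (successors {s0, s1, s3, s4, s5, s7}): φ is false.
  s3 (successors {s1, s7}): φ is true.
  s4 (successors {s1, s2, s4, s5, s6, s7}): φ is false.
  s5 (successors {s1, s2, s3, s5, s6}): φ is false.
  s6 (successors {s0, s4, s6}): φ is true.
  s7 (successors {s0, s2, s4, s5}): φ is false.
Detail at s0 (counterexample):
  At s0: ◇p is true, □p is false, so ◇p → □p is false.
    At s0: ◇p requires p at some successor in {s1, s3, s4, s5, s6, s7}.
      p holds at s1, so ◇p is true at s0.
    At s0: □p requires p at every successor {s1, s3, s4, s5, s6, s7}.
      p fails at s3, so □p is false at s0.

No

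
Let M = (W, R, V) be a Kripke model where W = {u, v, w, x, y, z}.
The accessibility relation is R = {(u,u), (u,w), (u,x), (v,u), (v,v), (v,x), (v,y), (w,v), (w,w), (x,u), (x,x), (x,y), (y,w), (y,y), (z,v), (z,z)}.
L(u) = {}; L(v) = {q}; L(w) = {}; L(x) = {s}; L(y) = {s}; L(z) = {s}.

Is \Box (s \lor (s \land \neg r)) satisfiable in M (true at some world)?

No

Recall that \Box ψ holds at a world iff ψ holds at every accessible world, and \Diamond ψ holds iff ψ holds at some accessible world.
Let φ = \Box (s \lor (s \land \neg r)). Evaluate φ at each world:
  u (successors {u, w, x}): φ is false.
  v (successors {u, v, x, y}): φ is false.
  w (successors {v, w}): φ is false.
  x (successors {u, x, y}): φ is false.
  y (successors {w, y}): φ is false.
  z (successors {v, z}): φ is false.
For instance, at w:
  At w: \Box (s \lor (s \land \neg r)) requires s \lor (s \land \neg r) at every successor {v, w}.
    s \lor (s \land \neg r) fails at v, so \Box (s \lor (s \land \neg r)) is false at w.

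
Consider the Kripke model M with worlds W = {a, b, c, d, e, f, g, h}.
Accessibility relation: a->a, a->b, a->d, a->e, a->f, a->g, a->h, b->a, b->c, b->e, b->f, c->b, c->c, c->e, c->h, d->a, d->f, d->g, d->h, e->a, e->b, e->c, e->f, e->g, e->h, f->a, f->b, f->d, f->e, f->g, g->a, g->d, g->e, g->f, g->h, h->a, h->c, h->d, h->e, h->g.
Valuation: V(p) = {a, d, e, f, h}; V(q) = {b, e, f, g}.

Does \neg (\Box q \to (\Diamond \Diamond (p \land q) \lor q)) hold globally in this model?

No

Let φ = \neg (\Box q \to (\Diamond \Diamond (p \land q) \lor q)). Evaluate φ at each world:
  a (successors {a, b, d, e, f, g, h}): φ is false.
  b (successors {a, c, e, f}): φ is false.
  c (successors {b, c, e, h}): φ is false.
  d (successors {a, f, g, h}): φ is false.
  e (successors {a, b, c, f, g, h}): φ is false.
  f (successors {a, b, d, e, g}): φ is false.
  g (successors {a, d, e, f, h}): φ is false.
  h (successors {a, c, d, e, g}): φ is false.
Detail at a (counterexample):
  At a: \Box q \to (\Diamond \Diamond (p \land q) \lor q) is true, so \neg (\Box q \to (\Diamond \Diamond (p \land q) \lor q)) is false.
    At a: \Box q is false, \Diamond \Diamond (p \land q) \lor q is true, so \Box q \to (\Diamond \Diamond (p \land q) \lor q) is true.
      At a: \Box q requires q at every successor {a, b, d, e, f, g, h}.
        q fails at a, so \Box q is false at a.
      At a: \Diamond \Diamond (p \land q) is true, q is false, so \Diamond \Diamond (p \land q) \lor q is true.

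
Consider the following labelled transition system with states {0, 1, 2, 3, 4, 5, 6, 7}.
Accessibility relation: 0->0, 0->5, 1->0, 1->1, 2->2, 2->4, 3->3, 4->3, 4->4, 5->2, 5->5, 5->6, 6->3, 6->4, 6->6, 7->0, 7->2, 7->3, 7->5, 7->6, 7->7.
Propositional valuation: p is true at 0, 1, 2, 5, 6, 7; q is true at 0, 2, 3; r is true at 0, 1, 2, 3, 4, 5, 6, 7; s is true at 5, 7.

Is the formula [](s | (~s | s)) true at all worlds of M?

Recall that []ψ holds at a world iff ψ holds at every accessible world, and <>ψ holds iff ψ holds at some accessible world.
Let φ = [](s | (~s | s)). Evaluate φ at each world:
  0 (successors {0, 5}): φ is true.
  1 (successors {0, 1}): φ is true.
  2 (successors {2, 4}): φ is true.
  3 (successors {3}): φ is true.
  4 (successors {3, 4}): φ is true.
  5 (successors {2, 5, 6}): φ is true.
  6 (successors {3, 4, 6}): φ is true.
  7 (successors {0, 2, 3, 5, 6, 7}): φ is true.
For instance, at 4:
  At 4: [](s | (~s | s)) requires s | (~s | s) at every successor {3, 4}.
    At 3: s | (~s | s) is true.
    At 4: s | (~s | s) is true.
  So [](s | (~s | s)) is true at 4.

Yes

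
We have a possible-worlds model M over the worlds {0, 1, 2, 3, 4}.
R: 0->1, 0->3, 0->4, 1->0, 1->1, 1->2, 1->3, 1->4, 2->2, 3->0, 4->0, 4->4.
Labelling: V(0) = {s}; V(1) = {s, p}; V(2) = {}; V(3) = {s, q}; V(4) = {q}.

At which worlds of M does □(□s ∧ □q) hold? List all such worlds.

Let φ = □(□s ∧ □q). Evaluate φ at each world:
  0 (successors {1, 3, 4}): φ is false.
  1 (successors {0, 1, 2, 3, 4}): φ is false.
  2 (successors {2}): φ is false.
  3 (successors {0}): φ is false.
  4 (successors {0, 4}): φ is false.
For instance, at 0:
  At 0: □(□s ∧ □q) requires □s ∧ □q at every successor {1, 3, 4}.
    □s ∧ □q fails at 1, so □(□s ∧ □q) is false at 0.
      At 1: □s is false, □q is false, so □s ∧ □q is false.
Satisfying worlds: none.

none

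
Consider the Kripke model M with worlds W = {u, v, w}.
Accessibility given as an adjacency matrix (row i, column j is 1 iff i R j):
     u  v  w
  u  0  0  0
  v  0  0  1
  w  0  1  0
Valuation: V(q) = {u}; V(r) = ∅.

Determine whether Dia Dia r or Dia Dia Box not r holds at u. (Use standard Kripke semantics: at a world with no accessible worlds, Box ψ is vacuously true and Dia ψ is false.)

At u: Dia Dia r is false, Dia Dia Box not r is false, so Dia Dia r or Dia Dia Box not r is false.
  At u: no accessible worlds, so Dia Dia r is false.
  At u: no accessible worlds, so Dia Dia Box not r is false.

No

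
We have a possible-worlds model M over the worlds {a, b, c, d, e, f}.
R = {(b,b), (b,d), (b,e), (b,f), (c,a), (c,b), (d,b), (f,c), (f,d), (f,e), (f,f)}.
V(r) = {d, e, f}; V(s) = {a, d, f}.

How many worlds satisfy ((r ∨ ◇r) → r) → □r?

3

Recall that □ψ holds at a world iff ψ holds at every accessible world, and ◇ψ holds iff ψ holds at some accessible world.
Let φ = ((r ∨ ◇r) → r) → □r. Evaluate φ at each world:
  a (successors ∅): φ is true.
  b (successors {b, d, e, f}): φ is true.
  c (successors {a, b}): φ is false.
  d (successors {b}): φ is false.
  e (successors ∅): φ is true.
  f (successors {c, d, e, f}): φ is false.
For instance, at b:
  At b: (r ∨ ◇r) → r is false, □r is false, so ((r ∨ ◇r) → r) → □r is true.
    At b: r ∨ ◇r is true, r is false, so (r ∨ ◇r) → r is false.
      At b: r is false, ◇r is true, so r ∨ ◇r is true.
    At b: □r requires r at every successor {b, d, e, f}.
      r fails at b, so □r is false at b.
Satisfying worlds: {a, b, e}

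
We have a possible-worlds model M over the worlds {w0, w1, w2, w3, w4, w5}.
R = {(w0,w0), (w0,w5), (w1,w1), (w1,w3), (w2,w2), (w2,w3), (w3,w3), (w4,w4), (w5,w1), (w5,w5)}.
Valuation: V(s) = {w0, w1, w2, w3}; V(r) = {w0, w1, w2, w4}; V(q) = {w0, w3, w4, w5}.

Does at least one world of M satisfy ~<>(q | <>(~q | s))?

Recall that <>ψ holds at a world iff ψ holds at some accessible world.
Let φ = ~<>(q | <>(~q | s)). Evaluate φ at each world:
  w0 (successors {w0, w5}): φ is false.
  w1 (successors {w1, w3}): φ is false.
  w2 (successors {w2, w3}): φ is false.
  w3 (successors {w3}): φ is false.
  w4 (successors {w4}): φ is false.
  w5 (successors {w1, w5}): φ is false.
For instance, at w3:
  At w3: <>(q | <>(~q | s)) is true, so ~<>(q | <>(~q | s)) is false.
    At w3: <>(q | <>(~q | s)) requires q | <>(~q | s) at some successor in {w3}.
      q | <>(~q | s) holds at w3, so <>(q | <>(~q | s)) is true at w3.

No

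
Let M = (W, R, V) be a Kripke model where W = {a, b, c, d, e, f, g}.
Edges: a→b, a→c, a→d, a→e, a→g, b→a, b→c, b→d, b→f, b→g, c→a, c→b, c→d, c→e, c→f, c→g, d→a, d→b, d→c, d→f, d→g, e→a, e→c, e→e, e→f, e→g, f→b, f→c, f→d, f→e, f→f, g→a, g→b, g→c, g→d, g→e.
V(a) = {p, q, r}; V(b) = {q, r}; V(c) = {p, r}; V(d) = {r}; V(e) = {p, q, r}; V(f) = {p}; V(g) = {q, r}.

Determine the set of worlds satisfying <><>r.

Let φ = <><>r. Evaluate φ at each world:
  a (successors {b, c, d, e, g}): φ is true.
  b (successors {a, c, d, f, g}): φ is true.
  c (successors {a, b, d, e, f, g}): φ is true.
  d (successors {a, b, c, f, g}): φ is true.
  e (successors {a, c, e, f, g}): φ is true.
  f (successors {b, c, d, e, f}): φ is true.
  g (successors {a, b, c, d, e}): φ is true.
For instance, at c:
  At c: <><>r requires <>r at some successor in {a, b, d, e, f, g}.
    <>r holds at a, so <><>r is true at c.
      At a: <>r requires r at some successor in {b, c, d, e, g}.
        r holds at b, so <>r is true at a.
Satisfying worlds: {a, b, c, d, e, f, g}

a, b, c, d, e, f, g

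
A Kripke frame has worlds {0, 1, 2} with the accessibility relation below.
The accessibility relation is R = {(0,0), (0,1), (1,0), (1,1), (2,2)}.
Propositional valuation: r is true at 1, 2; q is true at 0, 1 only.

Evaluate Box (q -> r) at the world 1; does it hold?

Recall that Box ψ holds at a world iff ψ holds at every accessible world, and Dia ψ holds iff ψ holds at some accessible world.
At 1: Box (q -> r) requires q -> r at every successor {0, 1}.
  q -> r fails at 0, so Box (q -> r) is false at 1.

No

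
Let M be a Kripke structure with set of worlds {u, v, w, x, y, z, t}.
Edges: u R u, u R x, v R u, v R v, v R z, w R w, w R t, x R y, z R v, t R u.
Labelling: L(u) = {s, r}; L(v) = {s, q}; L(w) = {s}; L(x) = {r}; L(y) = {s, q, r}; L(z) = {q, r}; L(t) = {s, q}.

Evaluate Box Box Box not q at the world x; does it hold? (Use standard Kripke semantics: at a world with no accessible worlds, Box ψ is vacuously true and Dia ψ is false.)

At x: Box Box Box not q requires Box Box not q at every successor {y}.
    At y: no accessible worlds, so Box Box not q holds vacuously.
So Box Box Box not q is true at x.

Yes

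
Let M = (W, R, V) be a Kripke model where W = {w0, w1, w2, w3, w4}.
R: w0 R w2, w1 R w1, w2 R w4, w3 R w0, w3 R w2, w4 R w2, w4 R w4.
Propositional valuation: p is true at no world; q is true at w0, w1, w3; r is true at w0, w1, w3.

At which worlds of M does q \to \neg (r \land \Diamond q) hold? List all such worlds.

Let φ = q \to \neg (r \land \Diamond q). Evaluate φ at each world:
  w0 (successors {w2}): φ is true.
  w1 (successors {w1}): φ is false.
  w2 (successors {w4}): φ is true.
  w3 (successors {w0, w2}): φ is false.
  w4 (successors {w2, w4}): φ is true.
For instance, at w2:
  At w2: q is false, \neg (r \land \Diamond q) is true, so q \to \neg (r \land \Diamond q) is true.
    At w2: r \land \Diamond q is false, so \neg (r \land \Diamond q) is true.
      At w2: r is false, \Diamond q is false, so r \land \Diamond q is false.
Satisfying worlds: {w0, w2, w4}

w0, w2, w4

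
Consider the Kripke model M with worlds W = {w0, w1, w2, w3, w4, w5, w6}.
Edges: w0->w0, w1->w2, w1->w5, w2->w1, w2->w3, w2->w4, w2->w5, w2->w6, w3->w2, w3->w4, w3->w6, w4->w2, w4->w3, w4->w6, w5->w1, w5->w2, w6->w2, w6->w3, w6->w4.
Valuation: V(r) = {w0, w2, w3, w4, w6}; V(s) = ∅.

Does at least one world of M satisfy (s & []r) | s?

No

Recall that []ψ holds at a world iff ψ holds at every accessible world, and <>ψ holds iff ψ holds at some accessible world.
Let φ = (s & []r) | s. Evaluate φ at each world:
  w0 (successors {w0}): φ is false.
  w1 (successors {w2, w5}): φ is false.
  w2 (successors {w1, w3, w4, w5, w6}): φ is false.
  w3 (successors {w2, w4, w6}): φ is false.
  w4 (successors {w2, w3, w6}): φ is false.
  w5 (successors {w1, w2}): φ is false.
  w6 (successors {w2, w3, w4}): φ is false.
For instance, at w0:
  At w0: s & []r is false, s is false, so (s & []r) | s is false.
    At w0: s is false, []r is true, so s & []r is false.
      At w0: []r requires r at every successor {w0}.
        At w0: r is true.
      So []r is true at w0.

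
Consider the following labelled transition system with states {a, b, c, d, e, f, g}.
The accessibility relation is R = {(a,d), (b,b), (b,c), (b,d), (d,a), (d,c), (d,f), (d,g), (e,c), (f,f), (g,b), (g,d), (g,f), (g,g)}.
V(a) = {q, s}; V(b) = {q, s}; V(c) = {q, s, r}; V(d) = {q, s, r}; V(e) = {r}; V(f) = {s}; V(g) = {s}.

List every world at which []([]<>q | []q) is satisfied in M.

c, e

Let φ = []([]<>q | []q). Evaluate φ at each world:
  a (successors {d}): φ is false.
  b (successors {b, c, d}): φ is false.
  c (successors ∅): φ is true.
  d (successors {a, c, f, g}): φ is false.
  e (successors {c}): φ is true.
  f (successors {f}): φ is false.
  g (successors {b, d, f, g}): φ is false.
For instance, at f:
  At f: []([]<>q | []q) requires []<>q | []q at every successor {f}.
    []<>q | []q fails at f, so []([]<>q | []q) is false at f.
      At f: []<>q is false, []q is false, so []<>q | []q is false.
Satisfying worlds: {c, e}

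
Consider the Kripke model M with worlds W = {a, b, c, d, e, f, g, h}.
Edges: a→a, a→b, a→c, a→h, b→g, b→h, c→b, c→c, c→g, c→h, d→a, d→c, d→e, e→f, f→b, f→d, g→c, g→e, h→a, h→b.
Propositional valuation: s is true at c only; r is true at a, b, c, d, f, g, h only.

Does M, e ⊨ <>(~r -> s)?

Recall that <>ψ holds at a world iff ψ holds at some accessible world.
At e: <>(~r -> s) requires ~r -> s at some successor in {f}.
  ~r -> s holds at f, so <>(~r -> s) is true at e.

Yes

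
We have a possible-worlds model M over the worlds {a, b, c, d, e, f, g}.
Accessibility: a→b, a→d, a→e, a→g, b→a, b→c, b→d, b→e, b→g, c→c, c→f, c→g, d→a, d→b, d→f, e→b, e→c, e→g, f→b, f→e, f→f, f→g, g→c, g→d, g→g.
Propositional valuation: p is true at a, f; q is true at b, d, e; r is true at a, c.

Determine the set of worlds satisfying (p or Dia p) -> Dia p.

b, c, d, e, f, g

Recall that Dia ψ holds at a world iff ψ holds at some accessible world.
Let φ = (p or Dia p) -> Dia p. Evaluate φ at each world:
  a (successors {b, d, e, g}): φ is false.
  b (successors {a, c, d, e, g}): φ is true.
  c (successors {c, f, g}): φ is true.
  d (successors {a, b, f}): φ is true.
  e (successors {b, c, g}): φ is true.
  f (successors {b, e, f, g}): φ is true.
  g (successors {c, d, g}): φ is true.
For instance, at f:
  At f: p or Dia p is true, Dia p is true, so (p or Dia p) -> Dia p is true.
    At f: p is true, Dia p is true, so p or Dia p is true.
      At f: Dia p requires p at some successor in {b, e, f, g}.
        p holds at f, so Dia p is true at f.
    At f: Dia p requires p at some successor in {b, e, f, g}.
      p holds at f, so Dia p is true at f.
Satisfying worlds: {b, c, d, e, f, g}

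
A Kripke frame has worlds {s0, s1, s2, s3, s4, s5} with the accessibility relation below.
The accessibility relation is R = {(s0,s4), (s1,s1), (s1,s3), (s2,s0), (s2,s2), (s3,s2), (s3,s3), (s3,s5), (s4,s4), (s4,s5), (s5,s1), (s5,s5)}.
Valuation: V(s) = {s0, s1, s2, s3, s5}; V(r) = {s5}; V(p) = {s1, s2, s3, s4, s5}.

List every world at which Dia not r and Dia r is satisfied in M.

Recall that Dia ψ holds at a world iff ψ holds at some accessible world.
Let φ = Dia not r and Dia r. Evaluate φ at each world:
  s0 (successors {s4}): φ is false.
  s1 (successors {s1, s3}): φ is false.
  s2 (successors {s0, s2}): φ is false.
  s3 (successors {s2, s3, s5}): φ is true.
  s4 (successors {s4, s5}): φ is true.
  s5 (successors {s1, s5}): φ is true.
For instance, at s4:
  At s4: Dia not r is true, Dia r is true, so Dia not r and Dia r is true.
    At s4: Dia not r requires not r at some successor in {s4, s5}.
      not r holds at s4, so Dia not r is true at s4.
    At s4: Dia r requires r at some successor in {s4, s5}.
      r holds at s5, so Dia r is true at s4.
Satisfying worlds: {s3, s4, s5}

s3, s4, s5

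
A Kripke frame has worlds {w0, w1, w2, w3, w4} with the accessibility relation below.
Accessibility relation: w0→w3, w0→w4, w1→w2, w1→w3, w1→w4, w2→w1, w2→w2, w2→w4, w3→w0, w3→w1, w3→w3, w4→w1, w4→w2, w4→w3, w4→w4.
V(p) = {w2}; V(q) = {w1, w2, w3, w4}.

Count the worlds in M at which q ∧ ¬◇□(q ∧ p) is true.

Recall that □ψ holds at a world iff ψ holds at every accessible world, and ◇ψ holds iff ψ holds at some accessible world.
Let φ = q ∧ ¬◇□(q ∧ p). Evaluate φ at each world:
  w0 (successors {w3, w4}): φ is false.
  w1 (successors {w2, w3, w4}): φ is true.
  w2 (successors {w1, w2, w4}): φ is true.
  w3 (successors {w0, w1, w3}): φ is true.
  w4 (successors {w1, w2, w3, w4}): φ is true.
For instance, at w2:
  At w2: q is true, ¬◇□(q ∧ p) is true, so q ∧ ¬◇□(q ∧ p) is true.
    At w2: ◇□(q ∧ p) is false, so ¬◇□(q ∧ p) is true.
      At w2: ◇□(q ∧ p) requires □(q ∧ p) at some successor in {w1, w2, w4}.
        At w1: □(q ∧ p) is false.
        At w2: □(q ∧ p) is false.
        At w4: □(q ∧ p) is false.
      So ◇□(q ∧ p) is false at w2.
Satisfying worlds: {w1, w2, w3, w4}

4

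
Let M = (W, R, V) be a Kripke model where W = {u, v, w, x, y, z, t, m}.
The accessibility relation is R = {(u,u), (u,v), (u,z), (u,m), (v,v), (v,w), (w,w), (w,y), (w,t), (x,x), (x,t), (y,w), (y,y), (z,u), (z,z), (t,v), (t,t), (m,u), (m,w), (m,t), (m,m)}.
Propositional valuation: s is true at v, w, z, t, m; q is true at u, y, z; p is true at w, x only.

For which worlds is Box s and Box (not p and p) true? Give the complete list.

Let φ = Box s and Box (not p and p). Evaluate φ at each world:
  u (successors {u, v, z, m}): φ is false.
  v (successors {v, w}): φ is false.
  w (successors {w, y, t}): φ is false.
  x (successors {x, t}): φ is false.
  y (successors {w, y}): φ is false.
  z (successors {u, z}): φ is false.
  t (successors {v, t}): φ is false.
  m (successors {u, w, t, m}): φ is false.
For instance, at y:
  At y: Box s is false, Box (not p and p) is false, so Box s and Box (not p and p) is false.
    At y: Box s requires s at every successor {w, y}.
      s fails at y, so Box s is false at y.
    At y: Box (not p and p) requires not p and p at every successor {w, y}.
      not p and p fails at w, so Box (not p and p) is false at y.
Satisfying worlds: none.

none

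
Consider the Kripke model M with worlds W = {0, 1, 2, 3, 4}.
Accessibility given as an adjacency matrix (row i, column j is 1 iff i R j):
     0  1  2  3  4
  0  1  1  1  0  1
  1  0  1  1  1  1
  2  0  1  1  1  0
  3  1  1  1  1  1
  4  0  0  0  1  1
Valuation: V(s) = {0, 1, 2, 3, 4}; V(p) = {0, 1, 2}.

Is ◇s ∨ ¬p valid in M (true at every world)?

Yes

Recall that ◇ψ holds at a world iff ψ holds at some accessible world.
Let φ = ◇s ∨ ¬p. Evaluate φ at each world:
  0 (successors {0, 1, 2, 4}): φ is true.
  1 (successors {1, 2, 3, 4}): φ is true.
  2 (successors {1, 2, 3}): φ is true.
  3 (successors {0, 1, 2, 3, 4}): φ is true.
  4 (successors {3, 4}): φ is true.
For instance, at 1:
  At 1: ◇s is true, ¬p is false, so ◇s ∨ ¬p is true.
    At 1: ◇s requires s at some successor in {1, 2, 3, 4}.
      s holds at 1, so ◇s is true at 1.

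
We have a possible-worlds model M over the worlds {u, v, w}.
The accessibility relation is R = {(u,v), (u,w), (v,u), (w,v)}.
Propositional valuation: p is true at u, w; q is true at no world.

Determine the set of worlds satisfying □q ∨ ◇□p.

u, w

Recall that □ψ holds at a world iff ψ holds at every accessible world, and ◇ψ holds iff ψ holds at some accessible world.
Let φ = □q ∨ ◇□p. Evaluate φ at each world:
  u (successors {v, w}): φ is true.
  v (successors {u}): φ is false.
  w (successors {v}): φ is true.
For instance, at w:
  At w: □q is false, ◇□p is true, so □q ∨ ◇□p is true.
    At w: □q requires q at every successor {v}.
      q fails at v, so □q is false at w.
    At w: ◇□p requires □p at some successor in {v}.
      □p holds at v, so ◇□p is true at w.
Satisfying worlds: {u, w}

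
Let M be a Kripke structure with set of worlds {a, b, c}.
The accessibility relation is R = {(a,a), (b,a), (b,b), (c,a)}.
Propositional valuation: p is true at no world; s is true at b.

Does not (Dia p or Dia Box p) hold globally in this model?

Yes

Let φ = not (Dia p or Dia Box p). Evaluate φ at each world:
  a (successors {a}): φ is true.
  b (successors {a, b}): φ is true.
  c (successors {a}): φ is true.
For instance, at c:
  At c: Dia p or Dia Box p is false, so not (Dia p or Dia Box p) is true.
    At c: Dia p is false, Dia Box p is false, so Dia p or Dia Box p is false.
      At c: Dia p requires p at some successor in {a}.
        At a: p is false.
      So Dia p is false at c.
      At c: Dia Box p requires Box p at some successor in {a}.
        At a: Box p is false.
      So Dia Box p is false at c.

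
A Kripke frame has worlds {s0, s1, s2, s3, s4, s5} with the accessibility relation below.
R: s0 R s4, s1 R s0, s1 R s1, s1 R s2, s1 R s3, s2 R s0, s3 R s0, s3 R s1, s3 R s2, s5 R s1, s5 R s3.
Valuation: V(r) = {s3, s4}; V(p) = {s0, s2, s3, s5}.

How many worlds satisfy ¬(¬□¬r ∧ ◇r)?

Let φ = ¬(¬□¬r ∧ ◇r). Evaluate φ at each world:
  s0 (successors {s4}): φ is false.
  s1 (successors {s0, s1, s2, s3}): φ is false.
  s2 (successors {s0}): φ is true.
  s3 (successors {s0, s1, s2}): φ is true.
  s4 (successors ∅): φ is true.
  s5 (successors {s1, s3}): φ is false.
For instance, at s3:
  At s3: ¬□¬r ∧ ◇r is false, so ¬(¬□¬r ∧ ◇r) is true.
    At s3: ¬□¬r is false, ◇r is false, so ¬□¬r ∧ ◇r is false.
      At s3: □¬r is true, so ¬□¬r is false.
      At s3: ◇r requires r at some successor in {s0, s1, s2}.
        At s0: r is false.
        At s1: r is false.
        At s2: r is false.
      So ◇r is false at s3.
Satisfying worlds: {s2, s3, s4}

3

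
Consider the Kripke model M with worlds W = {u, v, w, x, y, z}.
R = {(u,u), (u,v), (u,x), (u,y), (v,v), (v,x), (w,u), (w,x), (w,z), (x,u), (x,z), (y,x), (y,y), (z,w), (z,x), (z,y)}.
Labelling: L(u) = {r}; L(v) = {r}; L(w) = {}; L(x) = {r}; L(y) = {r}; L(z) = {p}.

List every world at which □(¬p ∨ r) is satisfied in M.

u, v, y, z

Recall that □ψ holds at a world iff ψ holds at every accessible world, and ◇ψ holds iff ψ holds at some accessible world.
Let φ = □(¬p ∨ r). Evaluate φ at each world:
  u (successors {u, v, x, y}): φ is true.
  v (successors {v, x}): φ is true.
  w (successors {u, x, z}): φ is false.
  x (successors {u, z}): φ is false.
  y (successors {x, y}): φ is true.
  z (successors {w, x, y}): φ is true.
For instance, at v:
  At v: □(¬p ∨ r) requires ¬p ∨ r at every successor {v, x}.
    At v: ¬p ∨ r is true.
    At x: ¬p ∨ r is true.
  So □(¬p ∨ r) is true at v.
Satisfying worlds: {u, v, y, z}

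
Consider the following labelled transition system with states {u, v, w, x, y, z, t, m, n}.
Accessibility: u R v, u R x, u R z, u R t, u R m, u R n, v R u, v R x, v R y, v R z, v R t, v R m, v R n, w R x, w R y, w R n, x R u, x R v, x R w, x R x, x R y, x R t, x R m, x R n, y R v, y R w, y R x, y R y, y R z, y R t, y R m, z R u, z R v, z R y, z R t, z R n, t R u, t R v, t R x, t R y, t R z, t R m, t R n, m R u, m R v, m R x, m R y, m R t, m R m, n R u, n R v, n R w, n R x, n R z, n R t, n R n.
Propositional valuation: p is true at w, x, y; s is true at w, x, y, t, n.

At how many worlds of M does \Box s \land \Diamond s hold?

Let φ = \Box s \land \Diamond s. Evaluate φ at each world:
  u (successors {v, x, z, t, m, n}): φ is false.
  v (successors {u, x, y, z, t, m, n}): φ is false.
  w (successors {x, y, n}): φ is true.
  x (successors {u, v, w, x, y, t, m, n}): φ is false.
  y (successors {v, w, x, y, z, t, m}): φ is false.
  z (successors {u, v, y, t, n}): φ is false.
  t (successors {u, v, x, y, z, m, n}): φ is false.
  m (successors {u, v, x, y, t, m}): φ is false.
  n (successors {u, v, w, x, z, t, n}): φ is false.
For instance, at y:
  At y: \Box s is false, \Diamond s is true, so \Box s \land \Diamond s is false.
    At y: \Box s requires s at every successor {v, w, x, y, z, t, m}.
      s fails at v, so \Box s is false at y.
    At y: \Diamond s requires s at some successor in {v, w, x, y, z, t, m}.
      s holds at w, so \Diamond s is true at y.
Satisfying worlds: {w}

1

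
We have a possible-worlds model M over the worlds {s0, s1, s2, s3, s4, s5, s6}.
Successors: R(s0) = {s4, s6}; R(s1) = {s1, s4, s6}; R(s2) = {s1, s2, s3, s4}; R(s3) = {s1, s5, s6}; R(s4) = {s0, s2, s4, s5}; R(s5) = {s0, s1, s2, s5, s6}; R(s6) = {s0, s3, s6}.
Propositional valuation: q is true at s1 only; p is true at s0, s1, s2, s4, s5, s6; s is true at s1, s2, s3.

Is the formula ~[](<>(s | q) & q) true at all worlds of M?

Yes

Let φ = ~[](<>(s | q) & q). Evaluate φ at each world:
  s0 (successors {s4, s6}): φ is true.
  s1 (successors {s1, s4, s6}): φ is true.
  s2 (successors {s1, s2, s3, s4}): φ is true.
  s3 (successors {s1, s5, s6}): φ is true.
  s4 (successors {s0, s2, s4, s5}): φ is true.
  s5 (successors {s0, s1, s2, s5, s6}): φ is true.
  s6 (successors {s0, s3, s6}): φ is true.
For instance, at s0:
  At s0: [](<>(s | q) & q) is false, so ~[](<>(s | q) & q) is true.
    At s0: [](<>(s | q) & q) requires <>(s | q) & q at every successor {s4, s6}.
      <>(s | q) & q fails at s4, so [](<>(s | q) & q) is false at s0.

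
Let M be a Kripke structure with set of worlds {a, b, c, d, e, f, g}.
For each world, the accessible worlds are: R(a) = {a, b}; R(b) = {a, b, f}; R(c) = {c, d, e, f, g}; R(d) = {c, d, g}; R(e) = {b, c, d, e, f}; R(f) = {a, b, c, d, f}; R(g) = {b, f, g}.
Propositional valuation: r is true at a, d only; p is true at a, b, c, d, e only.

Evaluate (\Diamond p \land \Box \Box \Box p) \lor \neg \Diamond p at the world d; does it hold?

No

Recall that \Box ψ holds at a world iff ψ holds at every accessible world, and \Diamond ψ holds iff ψ holds at some accessible world.
At d: \Diamond p \land \Box \Box \Box p is false, \neg \Diamond p is false, so (\Diamond p \land \Box \Box \Box p) \lor \neg \Diamond p is false.
  At d: \Diamond p is true, \Box \Box \Box p is false, so \Diamond p \land \Box \Box \Box p is false.
    At d: \Diamond p requires p at some successor in {c, d, g}.
      p holds at c, so \Diamond p is true at d.
    At d: \Box \Box \Box p requires \Box \Box p at every successor {c, d, g}.
      \Box \Box p fails at c, so \Box \Box \Box p is false at d.
  At d: \Diamond p is true, so \neg \Diamond p is false.
    At d: \Diamond p requires p at some successor in {c, d, g}.
      p holds at c, so \Diamond p is true at d.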